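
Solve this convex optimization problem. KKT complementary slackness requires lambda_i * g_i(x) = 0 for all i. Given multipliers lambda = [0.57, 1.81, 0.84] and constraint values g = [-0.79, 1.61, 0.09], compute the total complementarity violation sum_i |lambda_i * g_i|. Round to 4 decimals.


KKT complementary slackness check:
lambda_1 * g_1 = 0.57 * -0.79 = -0.4503
lambda_2 * g_2 = 1.81 * 1.61 = 2.9141
lambda_3 * g_3 = 0.84 * 0.09 = 0.0756
Total violation = 0.4503 + 2.9141 + 0.0756 = 3.44


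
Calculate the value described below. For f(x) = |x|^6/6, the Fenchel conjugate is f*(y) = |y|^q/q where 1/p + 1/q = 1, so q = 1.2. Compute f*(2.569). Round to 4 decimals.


The conjugate exponent q satisfies 1/p + 1/q = 1.
p = 6, so q = 6/(6 - 1) = 1.2
|y|^q = 2.569^1.2 = 3.1025
f*(2.569) = 3.1025 / 1.2 = 2.5854


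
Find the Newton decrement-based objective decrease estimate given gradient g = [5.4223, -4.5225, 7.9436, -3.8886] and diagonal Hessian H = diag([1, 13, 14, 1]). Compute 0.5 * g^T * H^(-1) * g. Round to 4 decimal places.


Step 1: H is diagonal, so H^(-1) * g = [5.4223, -0.3479, 0.5674, -3.8886].
Step 2: g^T H^(-1) g = sum_i g_i^2 / H_ii
  = (5.4223)^2/1 + (-4.5225)^2/13 + (7.9436)^2/14 + (-3.8886)^2/1
  = 29.4013 + 1.5733 + 4.5072 + 15.1212 = 50.6031
Step 3: Objective decrease = 0.5 * g^T H^(-1) g = 25.3015


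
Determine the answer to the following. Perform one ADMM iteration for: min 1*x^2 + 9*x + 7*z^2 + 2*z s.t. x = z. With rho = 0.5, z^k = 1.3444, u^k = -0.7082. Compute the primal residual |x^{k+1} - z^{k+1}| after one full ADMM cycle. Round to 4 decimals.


ADMM iteration with rho = 0.5, z^k = 1.3444, u^k = -0.7082
Step 1: x-update.
Minimize 1*x^2 + 9*x + (0.5/2)*(x - 1.3444 - 0.7082)^2
FOC: (2*1 + 0.5)*x = -9 + 0.5*(1.3444 + 0.7082)
x^{k+1} = -3.1895
Step 2: z-update.
Minimize 7*z^2 + 2*z + (0.5/2)*(-3.1895 - z - 0.7082)^2
FOC: (2*7 + 0.5)*z = -2 + 0.5*(-3.1895 - 0.7082)
z^{k+1} = -0.2723
Step 3: u-update.
u^{k+1} = -0.7082 - 3.1895 + 0.2723 = -3.6253
Step 4: Primal residual = |-3.1895 + 0.2723| = 2.9171


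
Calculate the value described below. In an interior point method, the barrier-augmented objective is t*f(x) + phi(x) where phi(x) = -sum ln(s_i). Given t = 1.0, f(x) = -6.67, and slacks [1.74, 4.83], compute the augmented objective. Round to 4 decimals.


Step 1: Compute log-barrier.
ln values: [0.5539, 1.5748]
phi = -(0.5539 + 1.5748) = -2.1287
Step 2: Compute augmented objective.
t*f(x) = 1.0*-6.67 = -6.67
Total = -6.67 - 2.1287 = -8.7987


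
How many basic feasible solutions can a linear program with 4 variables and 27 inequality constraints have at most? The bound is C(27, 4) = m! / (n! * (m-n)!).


Each vertex corresponds to some choice of n active constraints out of m, so the number of vertices is at most C(m, n) = m! / (n!(m-n)!).
m = 27, n = 4
Numerator: 27 * 26 * 25 * 24
Denominator: 4! = 24
C(27, 4) = 17550


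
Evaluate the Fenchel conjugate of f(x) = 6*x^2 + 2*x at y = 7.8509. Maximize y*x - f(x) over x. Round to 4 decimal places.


f*(y) = sup_x {y*x - a*x^2 - b*x} = sup_x {(y-b)*x - a*x^2}
FOC: (y - b) - 2a*x = 0 => x* = (y - b)/(2a)
x* = (7.8509 - 2)/(2*6) = 0.4876
f*(7.8509) = (y-b)^2/(4a) = (7.8509 - 2)^2/(4*6)
= 34.233/24 = 1.4264


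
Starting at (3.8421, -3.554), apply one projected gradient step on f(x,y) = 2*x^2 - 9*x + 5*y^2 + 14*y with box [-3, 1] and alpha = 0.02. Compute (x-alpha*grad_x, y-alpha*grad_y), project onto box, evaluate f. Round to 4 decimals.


Step 1: Compute gradient at (3.8421, -3.554).
grad_x = 2*2*3.8421 - 9 = 6.3684
grad_y = 2*5*-3.554 + 14 = -21.54
Step 2: Gradient step.
x_raw = 3.8421 - 0.02*6.3684 = 3.7147
y_raw = -3.554 - 0.02*-21.54 = -3.1232
Step 3: Project onto [-3, 1].
x_proj = clip(3.7147) = 1.0
y_proj = clip(-3.1232) = -3.0
Step 4: Evaluate f.
f(1.0, -3.0) = -4.0


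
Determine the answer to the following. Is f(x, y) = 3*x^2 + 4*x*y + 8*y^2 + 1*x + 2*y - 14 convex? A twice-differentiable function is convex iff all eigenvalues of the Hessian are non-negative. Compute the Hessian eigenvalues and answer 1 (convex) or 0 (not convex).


The Hessian of f(x,y) = 3*x^2 + 4*x*y + 8*y^2 + 1*x + 2*y - 14 is:
H = [[6, 4], [4, 16]]
Trace = 6 + 16 = 22
Determinant = 6*16 - (4)^2 = 80
Discriminant = (22)^2 - 4*80 = 164.0
Eigenvalues: lambda_1 = 4.5969, lambda_2 = 17.4031
The function is convex.

1


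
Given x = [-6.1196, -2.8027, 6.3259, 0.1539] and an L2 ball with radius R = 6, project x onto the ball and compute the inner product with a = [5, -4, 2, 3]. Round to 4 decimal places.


Step 1: Compute ||x|| (intermediates to 6 decimals).
||x|| = sqrt((-6.1196)^2 + (-2.8027)^2 + 6.3259^2 + 0.1539^2) = 9.238253
Step 2: Project.
Since ||x|| > R, scale = R/||x|| = 6/9.238253 = 0.649473, proj(x) = scale * x
proj(x) = [-3.974515, -1.820278, 4.108501, 0.099954]
Step 3: Dot product.
a^T * proj(x) = 5*(-3.974515) - 4*(-1.820278) + 2*4.108501 + 3*0.099954 = -4.0746


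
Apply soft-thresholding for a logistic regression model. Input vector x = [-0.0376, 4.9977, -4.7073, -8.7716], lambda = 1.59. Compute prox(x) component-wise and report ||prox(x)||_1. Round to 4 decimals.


Soft-thresholding with lambda = 1.59:
prox(-0.0376) = sign(-0.0376)*max(|-0.0376| - 1.59, 0) = 0.0
prox(4.9977) = sign(4.9977)*max(|4.9977| - 1.59, 0) = 3.4077
prox(-4.7073) = sign(-4.7073)*max(|-4.7073| - 1.59, 0) = -3.1173
prox(-8.7716) = sign(-8.7716)*max(|-8.7716| - 1.59, 0) = -7.1816
prox(x) = [0.0, 3.4077, -3.1173, -7.1816]
||prox(x)||_1 = 0.0 + 3.4077 + 3.1173 + 7.1816 = 13.7066


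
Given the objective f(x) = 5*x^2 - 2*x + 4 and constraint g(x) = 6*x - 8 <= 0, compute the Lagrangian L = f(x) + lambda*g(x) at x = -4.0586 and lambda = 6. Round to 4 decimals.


Step 1: Evaluate f(x).
f(-4.0586) = 5*(-4.0586)^2 - 2*(-4.0586) + 4 = 94.4784
Step 2: Evaluate g(x).
g(-4.0586) = 6*-4.0586 - 8 = -32.3516
Step 3: Compute Lagrangian.
L = 94.4784 + 6*-32.3516 = -99.6312


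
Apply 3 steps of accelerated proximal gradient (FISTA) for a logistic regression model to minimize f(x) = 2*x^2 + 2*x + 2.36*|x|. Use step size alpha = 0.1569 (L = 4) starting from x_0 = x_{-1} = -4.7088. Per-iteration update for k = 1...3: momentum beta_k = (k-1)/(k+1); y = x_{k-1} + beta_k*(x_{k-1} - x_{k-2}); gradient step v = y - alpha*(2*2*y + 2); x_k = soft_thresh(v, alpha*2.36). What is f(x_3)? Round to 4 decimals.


FISTA on f(x) = 2*x^2 + 2*x + 2.36*|x|
L = 4, alpha = 0.1569
Iteration 1: beta = 0.0, y = -4.7088 + 0.0*(-4.7088 + 4.7088) = -4.7088
  grad(y) = -16.8352, v = y - alpha*grad = -2.0674
  prox(v) = soft_thresh(-2.0674, 0.3703) = -1.6971
Iteration 2: beta = 0.3333, y = -1.6971 + 0.3333*(-1.6971 + 4.7088) = -0.6932
  grad(y) = -0.7727, v = y - alpha*grad = -0.5719
  prox(v) = soft_thresh(-0.5719, 0.3703) = -0.2017
Iteration 3: beta = 0.5, y = -0.2017 + 0.5*(-0.2017 + 1.6971) = 0.5461
  grad(y) = 4.1842, v = y - alpha*grad = -0.1104
  prox(v) = soft_thresh(-0.1104, 0.3703) = 0.0
f(x_3) = 2*0.0^2 + 2*0.0 + 2.36*|0.0| = 0.0


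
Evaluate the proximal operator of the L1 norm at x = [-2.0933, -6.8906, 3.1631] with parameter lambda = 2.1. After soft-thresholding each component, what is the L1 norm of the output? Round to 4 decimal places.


Soft-thresholding with lambda = 2.1:
prox(-2.0933) = sign(-2.0933)*max(|-2.0933| - 2.1, 0) = 0.0
prox(-6.8906) = sign(-6.8906)*max(|-6.8906| - 2.1, 0) = -4.7906
prox(3.1631) = sign(3.1631)*max(|3.1631| - 2.1, 0) = 1.0631
prox(x) = [0.0, -4.7906, 1.0631]
||prox(x)||_1 = 0.0 + 4.7906 + 1.0631 = 5.8537


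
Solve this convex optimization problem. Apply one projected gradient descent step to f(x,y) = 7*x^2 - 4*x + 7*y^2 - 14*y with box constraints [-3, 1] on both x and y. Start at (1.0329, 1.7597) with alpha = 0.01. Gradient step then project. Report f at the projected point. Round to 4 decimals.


Step 1: Compute gradient at (1.0329, 1.7597).
grad_x = 2*7*1.0329 - 4 = 10.4606
grad_y = 2*7*1.7597 - 14 = 10.6358
Step 2: Gradient step.
x_raw = 1.0329 - 0.01*10.4606 = 0.9283
y_raw = 1.7597 - 0.01*10.6358 = 1.6533
Step 3: Project onto [-3, 1].
x_proj = clip(0.9283) = 0.9283
y_proj = clip(1.6533) = 1.0
Step 4: Evaluate f.
f(0.9283, 1.0) = -4.6811


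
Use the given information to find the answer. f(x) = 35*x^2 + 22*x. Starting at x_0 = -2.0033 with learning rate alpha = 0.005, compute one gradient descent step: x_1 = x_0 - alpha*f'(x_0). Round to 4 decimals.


We compute the gradient at x_0 and apply the update.
f'(x) = 70*x + 22
f'(-2.0033) = 70*-2.0033 + 22 = -118.231
x_1 = -2.0033 - 0.005*-118.231 = -1.4121


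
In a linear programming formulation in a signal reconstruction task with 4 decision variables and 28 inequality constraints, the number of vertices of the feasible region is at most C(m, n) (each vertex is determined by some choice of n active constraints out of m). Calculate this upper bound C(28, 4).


Each vertex corresponds to some choice of n active constraints out of m, so the number of vertices is at most C(m, n) = m! / (n!(m-n)!).
m = 28, n = 4
Numerator: 28 * 27 * 26 * 25
Denominator: 4! = 24
C(28, 4) = 20475


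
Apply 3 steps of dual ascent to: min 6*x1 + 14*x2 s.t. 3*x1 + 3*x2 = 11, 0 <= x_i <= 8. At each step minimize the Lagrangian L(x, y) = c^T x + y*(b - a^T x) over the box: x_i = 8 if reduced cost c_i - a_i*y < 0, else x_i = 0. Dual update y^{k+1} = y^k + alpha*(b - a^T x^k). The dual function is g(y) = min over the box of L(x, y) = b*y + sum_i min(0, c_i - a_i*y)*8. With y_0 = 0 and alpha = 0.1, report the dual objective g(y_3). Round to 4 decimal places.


Dual ascent for LP: min 6*x1 + 14*x2, 3*x1 + 3*x2 = 11, 0 <= x_i <= 8
Step 1: y^k = 0.0, reduced costs: (6.0, 14.0)
  x^k = (0.0, 0.0), subgradient = b - a^T x = 11.0
  y^{k+1} = 0.0 + 0.1*11.0 = 1.1
Step 2: y^k = 1.1, reduced costs: (2.7, 10.7)
  x^k = (0.0, 0.0), subgradient = b - a^T x = 11.0
  y^{k+1} = 1.1 + 0.1*11.0 = 2.2
Step 3: y^k = 2.2, reduced costs: (-0.6, 7.4)
  x^k = (8.0, 0.0), subgradient = b - a^T x = -13.0
  y^{k+1} = 2.2 + 0.1*-13.0 = 0.9
Dual objective at y_3 = 0.9: reduced costs (3.3, 11.3), box minimizer x = (0.0, 0.0)
g(y_3) = b*y + (c1 - a1*y)*x1 + (c2 - a2*y)*x2 = 11*0.9 + 3.3*0.0 + 11.3*0.0 = 9.9 + 0.0 + 0.0 = 9.9


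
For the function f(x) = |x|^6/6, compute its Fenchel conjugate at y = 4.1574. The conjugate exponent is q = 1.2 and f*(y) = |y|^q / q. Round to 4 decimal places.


The conjugate exponent q satisfies 1/p + 1/q = 1.
p = 6, so q = 6/(6 - 1) = 1.2
|y|^q = 4.1574^1.2 = 5.5282
f*(4.1574) = 5.5282 / 1.2 = 4.6069


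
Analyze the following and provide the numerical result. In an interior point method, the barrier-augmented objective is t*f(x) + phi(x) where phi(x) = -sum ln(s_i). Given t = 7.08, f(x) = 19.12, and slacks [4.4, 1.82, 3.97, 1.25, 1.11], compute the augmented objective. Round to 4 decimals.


Step 1: Compute log-barrier.
ln values: [1.4816, 0.5988, 1.3788, 0.2231, 0.1044]
phi = -(1.4816 + 0.5988 + 1.3788 + 0.2231 + 0.1044) = -3.7867
Step 2: Compute augmented objective.
t*f(x) = 7.08*19.12 = 135.3696
Total = 135.3696 - 3.7867 = 131.5829


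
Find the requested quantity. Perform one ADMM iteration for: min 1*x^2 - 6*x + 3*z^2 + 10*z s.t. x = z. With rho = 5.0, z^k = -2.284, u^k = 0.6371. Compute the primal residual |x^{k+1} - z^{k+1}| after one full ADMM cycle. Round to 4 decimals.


ADMM iteration with rho = 5.0, z^k = -2.284, u^k = 0.6371
Step 1: x-update.
Minimize 1*x^2 - 6*x + (5.0/2)*(x + 2.284 + 0.6371)^2
FOC: (2*1 + 5.0)*x = 6 + 5.0*(-2.284 - 0.6371)
x^{k+1} = -1.2294
Step 2: z-update.
Minimize 3*z^2 + 10*z + (5.0/2)*(-1.2294 - z + 0.6371)^2
FOC: (2*3 + 5.0)*z = -10 + 5.0*(-1.2294 + 0.6371)
z^{k+1} = -1.1783
Step 3: u-update.
u^{k+1} = 0.6371 - 1.2294 + 1.1783 = 0.586
Step 4: Primal residual = |-1.2294 + 1.1783| = 0.0511


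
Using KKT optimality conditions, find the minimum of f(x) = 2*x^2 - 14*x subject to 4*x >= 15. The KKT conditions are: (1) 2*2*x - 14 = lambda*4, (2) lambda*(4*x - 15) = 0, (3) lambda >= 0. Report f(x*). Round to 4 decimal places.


Step 1: Try lambda = 0 (constraint inactive).
x_unc = 14/(2*2) = 3.5
Check: 4*3.5 = 14.0 < 15 -- violated!
Step 2: Constraint must be active: 4*x = 15
x* = 15/4 = 3.75
lambda = (2*2*3.75 - 14)/4 = 0.25
Step 3: Compute optimal value.
f(x*) = 2*3.75^2 - 14*3.75 = -24.375


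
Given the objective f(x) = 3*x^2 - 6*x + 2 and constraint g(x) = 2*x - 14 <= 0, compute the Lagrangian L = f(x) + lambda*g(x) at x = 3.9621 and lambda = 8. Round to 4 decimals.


Step 1: Evaluate f(x).
f(3.9621) = 3*3.9621^2 - 6*3.9621 + 2 = 25.3221
Step 2: Evaluate g(x).
g(3.9621) = 2*3.9621 - 14 = -6.0758
Step 3: Compute Lagrangian.
L = 25.3221 + 8*-6.0758 = -23.2843


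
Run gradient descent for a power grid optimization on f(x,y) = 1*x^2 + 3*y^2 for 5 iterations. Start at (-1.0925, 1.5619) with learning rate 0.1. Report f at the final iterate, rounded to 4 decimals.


Gradient descent on f(x,y) = 1*x^2 + 3*y^2.
Starting point: (-1.0925, 1.5619), alpha = 0.1
Step 1: grad_x = 2*1*-1.0925 = -2.185, grad_y = 2*3*1.5619 = 9.3714
  x_1 = -1.0925 - 0.1*-2.185 = -0.874
  y_1 = 1.5619 - 0.1*9.3714 = 0.6248
Step 2: grad_x = 2*1*-0.874 = -1.748, grad_y = 2*3*0.6248 = 3.7486
  x_2 = -0.874 - 0.1*-1.748 = -0.6992
  y_2 = 0.6248 - 0.1*3.7486 = 0.2499
Step 3: grad_x = 2*1*-0.6992 = -1.3984, grad_y = 2*3*0.2499 = 1.4994
  x_3 = -0.6992 - 0.1*-1.3984 = -0.5594
  y_3 = 0.2499 - 0.1*1.4994 = 0.1
Step 4: grad_x = 2*1*-0.5594 = -1.1187, grad_y = 2*3*0.1 = 0.5998
  x_4 = -0.5594 - 0.1*-1.1187 = -0.4475
  y_4 = 0.1 - 0.1*0.5998 = 0.04
Step 5: grad_x = 2*1*-0.4475 = -0.895, grad_y = 2*3*0.04 = 0.2399
  x_5 = -0.4475 - 0.1*-0.895 = -0.358
  y_5 = 0.04 - 0.1*0.2399 = 0.016
f(-0.358, 0.016) = 1*(-0.358)^2 + 3*0.016^2 = 0.1289


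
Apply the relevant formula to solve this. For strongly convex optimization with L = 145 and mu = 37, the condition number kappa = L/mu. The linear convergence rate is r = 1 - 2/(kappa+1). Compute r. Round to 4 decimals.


Step 1: Compute the condition number.
kappa = L/mu = 145/37 = 3.9189
Step 2: Compute the convergence rate.
r = 1 - 2/(kappa + 1) = 1 - 2*mu/(L + mu) = (L - mu)/(L + mu) = 108/182 = 0.5934


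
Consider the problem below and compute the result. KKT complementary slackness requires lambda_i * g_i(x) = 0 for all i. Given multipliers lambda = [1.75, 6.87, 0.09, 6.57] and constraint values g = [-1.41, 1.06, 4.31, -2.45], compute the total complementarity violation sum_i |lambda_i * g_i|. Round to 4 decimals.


KKT complementary slackness check:
lambda_1 * g_1 = 1.75 * -1.41 = -2.4675
lambda_2 * g_2 = 6.87 * 1.06 = 7.2822
lambda_3 * g_3 = 0.09 * 4.31 = 0.3879
lambda_4 * g_4 = 6.57 * -2.45 = -16.0965
Total violation = 2.4675 + 7.2822 + 0.3879 + 16.0965 = 26.2341


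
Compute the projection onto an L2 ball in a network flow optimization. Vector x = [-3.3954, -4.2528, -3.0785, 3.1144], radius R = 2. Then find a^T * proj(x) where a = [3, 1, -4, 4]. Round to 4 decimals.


Step 1: Compute ||x|| (intermediates to 6 decimals).
||x|| = sqrt((-3.3954)^2 + (-4.2528)^2 + (-3.0785)^2 + 3.1144^2) = 6.985105
Step 2: Project.
Since ||x|| > R, scale = R/||x|| = 2/6.985105 = 0.286324, proj(x) = scale * x
proj(x) = [-0.972185, -1.217679, -0.881448, 0.891727]
Step 3: Dot product.
a^T * proj(x) = 3*(-0.972185) + 1*(-1.217679) - 4*(-0.881448) + 4*0.891727 = 2.9585


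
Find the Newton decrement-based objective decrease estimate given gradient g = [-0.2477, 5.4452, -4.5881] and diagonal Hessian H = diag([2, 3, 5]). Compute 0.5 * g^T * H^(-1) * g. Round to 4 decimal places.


Step 1: H is diagonal, so H^(-1) * g = [-0.1239, 1.8151, -0.9176].
Step 2: g^T H^(-1) g = sum_i g_i^2 / H_ii
  = (-0.2477)^2/2 + (5.4452)^2/3 + (-4.5881)^2/5
  = 0.0307 + 9.8834 + 4.2101 = 14.1242
Step 3: Objective decrease = 0.5 * g^T H^(-1) g = 7.0621


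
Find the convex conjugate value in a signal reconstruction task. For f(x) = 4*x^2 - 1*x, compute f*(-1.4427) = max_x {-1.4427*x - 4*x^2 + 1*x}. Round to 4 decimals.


f*(y) = sup_x {y*x - a*x^2 - b*x} = sup_x {(y-b)*x - a*x^2}
FOC: (y - b) - 2a*x = 0 => x* = (y - b)/(2a)
x* = (-1.4427 + 1)/(2*4) = -0.0553
f*(-1.4427) = (y-b)^2/(4a) = (-1.4427 + 1)^2/(4*4)
= 0.196/16 = 0.0122


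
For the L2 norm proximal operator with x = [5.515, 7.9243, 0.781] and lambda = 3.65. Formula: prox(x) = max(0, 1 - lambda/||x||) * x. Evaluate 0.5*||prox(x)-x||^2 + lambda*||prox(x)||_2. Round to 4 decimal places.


Step 1: Compute ||x||.
||x|| = 9.6861
Step 2: Compute scaling factor.
scale = max(0, 1 - 3.65/9.6861) = 0.6232
Step 3: prox(x) = [3.4368, 4.9382, 0.4867]
||prox(x)|| = 6.0361
Step 4: Proximal objective.
0.5*||prox-x||^2 = 6.6613
lambda*||prox|| = 22.0318
Total = 28.6929


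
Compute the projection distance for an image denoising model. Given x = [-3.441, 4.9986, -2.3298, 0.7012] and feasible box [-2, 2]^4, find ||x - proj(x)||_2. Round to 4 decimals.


Project each component onto [-2, 2].
clip(-3.441) = -2.0, clip(4.9986) = 2.0, clip(-2.3298) = -2.0, clip(0.7012) = 0.7012
Projection = [-2.0, 2.0, -2.0, 0.7012]
Squared diffs: [2.0765, 8.9916, 0.1088, 0.0]
Distance = sqrt(11.1769) = 3.3432


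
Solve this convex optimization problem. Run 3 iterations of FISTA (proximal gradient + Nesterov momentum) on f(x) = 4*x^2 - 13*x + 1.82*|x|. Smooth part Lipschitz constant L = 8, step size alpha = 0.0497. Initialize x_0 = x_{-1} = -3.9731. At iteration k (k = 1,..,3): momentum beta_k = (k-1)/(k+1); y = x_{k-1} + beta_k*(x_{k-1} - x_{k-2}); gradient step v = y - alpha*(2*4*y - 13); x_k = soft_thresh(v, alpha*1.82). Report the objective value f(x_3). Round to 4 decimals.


FISTA on f(x) = 4*x^2 - 13*x + 1.82*|x|
L = 8, alpha = 0.0497
Iteration 1: beta = 0.0, y = -3.9731 + 0.0*(-3.9731 + 3.9731) = -3.9731
  grad(y) = -44.7848, v = y - alpha*grad = -1.7473
  prox(v) = soft_thresh(-1.7473, 0.0905) = -1.6568
Iteration 2: beta = 0.3333, y = -1.6568 + 0.3333*(-1.6568 + 3.9731) = -0.8848
  grad(y) = -20.078, v = y - alpha*grad = 0.1131
  prox(v) = soft_thresh(0.1131, 0.0905) = 0.0227
Iteration 3: beta = 0.5, y = 0.0227 + 0.5*(0.0227 + 1.6568) = 0.8624
  grad(y) = -6.1006, v = y - alpha*grad = 1.1656
  prox(v) = soft_thresh(1.1656, 0.0905) = 1.0752
f(x_3) = 4*1.0752^2 - 13*1.0752 + 1.82*|1.0752| = -7.3964


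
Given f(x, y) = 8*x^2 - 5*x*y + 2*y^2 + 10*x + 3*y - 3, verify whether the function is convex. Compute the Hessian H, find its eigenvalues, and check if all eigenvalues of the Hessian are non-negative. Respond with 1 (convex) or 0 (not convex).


The Hessian of f(x,y) = 8*x^2 - 5*x*y + 2*y^2 + 10*x + 3*y - 3 is:
H = [[16, -5], [-5, 4]]
Trace = 16 + 4 = 20
Determinant = 16*4 - (-5)^2 = 39
Discriminant = (20)^2 - 4*39 = 244.0
Eigenvalues: lambda_1 = 2.1898, lambda_2 = 17.8102
The function is convex.

1


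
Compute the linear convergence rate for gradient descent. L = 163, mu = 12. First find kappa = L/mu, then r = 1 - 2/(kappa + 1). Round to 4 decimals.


Step 1: Compute the condition number.
kappa = L/mu = 163/12 = 13.5833
Step 2: Compute the convergence rate.
r = 1 - 2/(kappa + 1) = 1 - 2*mu/(L + mu) = (L - mu)/(L + mu) = 151/175 = 0.8629


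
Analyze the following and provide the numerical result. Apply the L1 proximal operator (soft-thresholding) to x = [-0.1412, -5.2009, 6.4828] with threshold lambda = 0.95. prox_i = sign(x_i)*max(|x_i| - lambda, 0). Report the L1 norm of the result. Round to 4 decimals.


Soft-thresholding with lambda = 0.95:
prox(-0.1412) = sign(-0.1412)*max(|-0.1412| - 0.95, 0) = 0.0
prox(-5.2009) = sign(-5.2009)*max(|-5.2009| - 0.95, 0) = -4.2509
prox(6.4828) = sign(6.4828)*max(|6.4828| - 0.95, 0) = 5.5328
prox(x) = [0.0, -4.2509, 5.5328]
||prox(x)||_1 = 0.0 + 4.2509 + 5.5328 = 9.7837


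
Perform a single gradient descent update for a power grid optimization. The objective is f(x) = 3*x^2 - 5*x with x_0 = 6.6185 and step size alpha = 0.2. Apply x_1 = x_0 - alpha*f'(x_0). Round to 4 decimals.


We compute the gradient at x_0 and apply the update.
f'(x) = 6*x - 5
f'(6.6185) = 6*6.6185 - 5 = 34.711
x_1 = 6.6185 - 0.2*34.711 = -0.3237


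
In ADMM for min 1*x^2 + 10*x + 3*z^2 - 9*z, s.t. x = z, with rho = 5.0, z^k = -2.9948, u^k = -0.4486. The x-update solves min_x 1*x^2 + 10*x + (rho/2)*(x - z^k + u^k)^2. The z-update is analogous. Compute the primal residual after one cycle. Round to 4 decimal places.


ADMM iteration with rho = 5.0, z^k = -2.9948, u^k = -0.4486
Step 1: x-update.
Minimize 1*x^2 + 10*x + (5.0/2)*(x + 2.9948 - 0.4486)^2
FOC: (2*1 + 5.0)*x = -10 + 5.0*(-2.9948 + 0.4486)
x^{k+1} = -3.2473
Step 2: z-update.
Minimize 3*z^2 - 9*z + (5.0/2)*(-3.2473 - z - 0.4486)^2
FOC: (2*3 + 5.0)*z = 9 + 5.0*(-3.2473 - 0.4486)
z^{k+1} = -0.8618
Step 3: u-update.
u^{k+1} = -0.4486 - 3.2473 + 0.8618 = -2.8341
Step 4: Primal residual = |-3.2473 + 0.8618| = 2.3855


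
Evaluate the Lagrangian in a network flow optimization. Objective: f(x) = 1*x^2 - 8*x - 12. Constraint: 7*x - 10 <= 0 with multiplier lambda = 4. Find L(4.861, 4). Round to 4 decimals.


Step 1: Evaluate f(x).
f(4.861) = 1*4.861^2 - 8*4.861 - 12 = -27.2587
Step 2: Evaluate g(x).
g(4.861) = 7*4.861 - 10 = 24.027
Step 3: Compute Lagrangian.
L = -27.2587 + 4*24.027 = 68.8493


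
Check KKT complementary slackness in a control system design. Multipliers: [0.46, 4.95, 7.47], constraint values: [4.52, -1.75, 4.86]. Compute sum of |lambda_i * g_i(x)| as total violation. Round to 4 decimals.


KKT complementary slackness check:
lambda_1 * g_1 = 0.46 * 4.52 = 2.0792
lambda_2 * g_2 = 4.95 * -1.75 = -8.6625
lambda_3 * g_3 = 7.47 * 4.86 = 36.3042
Total violation = 2.0792 + 8.6625 + 36.3042 = 47.0459


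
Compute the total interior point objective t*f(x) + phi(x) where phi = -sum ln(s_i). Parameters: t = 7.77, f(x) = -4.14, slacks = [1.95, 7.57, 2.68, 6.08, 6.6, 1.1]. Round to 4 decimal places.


Step 1: Compute log-barrier.
ln values: [0.6678, 2.0242, 0.9858, 1.805, 1.8871, 0.0953]
phi = -(0.6678 + 2.0242 + 0.9858 + 1.805 + 1.8871 + 0.0953) = -7.4652
Step 2: Compute augmented objective.
t*f(x) = 7.77*-4.14 = -32.1678
Total = -32.1678 - 7.4652 = -39.633


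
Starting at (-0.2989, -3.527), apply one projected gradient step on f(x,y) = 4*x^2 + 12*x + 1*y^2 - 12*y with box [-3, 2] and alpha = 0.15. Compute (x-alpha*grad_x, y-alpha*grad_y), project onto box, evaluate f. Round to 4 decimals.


Step 1: Compute gradient at (-0.2989, -3.527).
grad_x = 2*4*-0.2989 + 12 = 9.6088
grad_y = 2*1*-3.527 - 12 = -19.054
Step 2: Gradient step.
x_raw = -0.2989 - 0.15*9.6088 = -1.7402
y_raw = -3.527 - 0.15*-19.054 = -0.6689
Step 3: Project onto [-3, 2].
x_proj = clip(-1.7402) = -1.7402
y_proj = clip(-0.6689) = -0.6689
Step 4: Evaluate f.
f(-1.7402, -0.6689) = -0.295


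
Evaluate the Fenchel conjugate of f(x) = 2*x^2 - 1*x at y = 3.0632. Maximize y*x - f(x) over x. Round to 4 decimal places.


f*(y) = sup_x {y*x - a*x^2 - b*x} = sup_x {(y-b)*x - a*x^2}
FOC: (y - b) - 2a*x = 0 => x* = (y - b)/(2a)
x* = (3.0632 + 1)/(2*2) = 1.0158
f*(3.0632) = (y-b)^2/(4a) = (3.0632 + 1)^2/(4*2)
= 16.5096/8 = 2.0637


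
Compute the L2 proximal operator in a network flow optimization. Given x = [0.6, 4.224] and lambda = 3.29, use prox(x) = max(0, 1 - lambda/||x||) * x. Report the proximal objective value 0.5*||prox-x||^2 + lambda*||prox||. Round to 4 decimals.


Step 1: Compute ||x||.
||x|| = 4.2664
Step 2: Compute scaling factor.
scale = max(0, 1 - 3.29/4.2664) = 0.2289
Step 3: prox(x) = [0.1373, 0.9667]
||prox(x)|| = 0.9764
Step 4: Proximal objective.
0.5*||prox-x||^2 = 5.4121
lambda*||prox|| = 3.2124
Total = 8.6244


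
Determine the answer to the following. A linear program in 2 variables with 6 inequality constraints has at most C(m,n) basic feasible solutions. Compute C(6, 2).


Each vertex corresponds to some choice of n active constraints out of m, so the number of vertices is at most C(m, n) = m! / (n!(m-n)!).
m = 6, n = 2
Numerator: 6 * 5
Denominator: 2! = 2
C(6, 2) = 15


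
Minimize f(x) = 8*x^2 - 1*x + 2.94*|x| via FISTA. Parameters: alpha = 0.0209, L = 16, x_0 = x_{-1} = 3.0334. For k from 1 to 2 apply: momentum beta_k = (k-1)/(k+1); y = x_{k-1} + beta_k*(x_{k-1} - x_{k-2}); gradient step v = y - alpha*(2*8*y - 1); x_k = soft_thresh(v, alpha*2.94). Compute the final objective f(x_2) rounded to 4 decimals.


FISTA on f(x) = 8*x^2 - 1*x + 2.94*|x|
L = 16, alpha = 0.0209
Iteration 1: beta = 0.0, y = 3.0334 + 0.0*(3.0334 - 3.0334) = 3.0334
  grad(y) = 47.5344, v = y - alpha*grad = 2.0399
  prox(v) = soft_thresh(2.0399, 0.0614) = 1.9785
Iteration 2: beta = 0.3333, y = 1.9785 + 0.3333*(1.9785 - 3.0334) = 1.6268
  grad(y) = 25.0295, v = y - alpha*grad = 1.1037
  prox(v) = soft_thresh(1.1037, 0.0614) = 1.0423
f(x_2) = 8*1.0423^2 - 1*1.0423 + 2.94*|1.0423| = 10.7129


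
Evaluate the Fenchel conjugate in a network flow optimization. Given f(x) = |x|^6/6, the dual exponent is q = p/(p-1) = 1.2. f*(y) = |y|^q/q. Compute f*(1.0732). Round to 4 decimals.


The conjugate exponent q satisfies 1/p + 1/q = 1.
p = 6, so q = 6/(6 - 1) = 1.2
|y|^q = 1.0732^1.2 = 1.0885
f*(1.0732) = 1.0885 / 1.2 = 0.9071


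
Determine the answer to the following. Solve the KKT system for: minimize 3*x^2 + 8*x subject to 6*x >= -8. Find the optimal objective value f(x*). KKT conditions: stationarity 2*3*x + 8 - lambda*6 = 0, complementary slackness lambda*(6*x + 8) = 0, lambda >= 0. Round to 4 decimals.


Step 1: Try lambda = 0 (constraint inactive).
Stationarity: 2*3*x + 8 = 0
x* = -8/(2*3) = -4/3 = -1.3333 (rounded; the exact value -4/3 is used below)
Check constraint: 6*-1.3333 = -7.9998 >= -8 -- satisfied.
Step 2: Compute optimal value.
f(x*) = 3*(-4/3)^2 + 8*(-4/3) = -5.3333


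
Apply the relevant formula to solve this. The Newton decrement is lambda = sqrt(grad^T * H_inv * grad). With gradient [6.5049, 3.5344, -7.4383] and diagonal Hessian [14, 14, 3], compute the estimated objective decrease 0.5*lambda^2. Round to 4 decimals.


Step 1: H is diagonal, so H^(-1) * g = [0.4646, 0.2525, -2.4794].
Step 2: g^T H^(-1) g = sum_i g_i^2 / H_ii
  = (6.5049)^2/14 + (3.5344)^2/14 + (-7.4383)^2/3
  = 3.0224 + 0.8923 + 18.4428 = 22.3575
Step 3: Objective decrease = 0.5 * g^T H^(-1) g = 11.1787


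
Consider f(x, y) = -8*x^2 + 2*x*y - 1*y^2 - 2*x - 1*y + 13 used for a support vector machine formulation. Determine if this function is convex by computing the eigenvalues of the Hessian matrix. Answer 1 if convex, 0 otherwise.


The Hessian of f(x,y) = -8*x^2 + 2*x*y - 1*y^2 - 2*x - 1*y + 13 is:
H = [[-16, 2], [2, -2]]
Trace = -16 - 2 = -18
Determinant = -16*-2 - (2)^2 = 28
Discriminant = (-18)^2 - 4*28 = 212.0
Eigenvalues: lambda_1 = -16.2801, lambda_2 = -1.7199
The function is not convex.

0


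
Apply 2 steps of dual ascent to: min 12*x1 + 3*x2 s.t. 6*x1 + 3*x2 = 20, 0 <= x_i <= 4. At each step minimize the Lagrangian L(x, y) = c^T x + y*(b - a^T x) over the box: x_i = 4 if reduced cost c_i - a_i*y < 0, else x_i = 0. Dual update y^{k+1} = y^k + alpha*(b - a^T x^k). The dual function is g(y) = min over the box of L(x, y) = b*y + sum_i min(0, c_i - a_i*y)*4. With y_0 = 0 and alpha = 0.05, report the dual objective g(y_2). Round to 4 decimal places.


Dual ascent for LP: min 12*x1 + 3*x2, 6*x1 + 3*x2 = 20, 0 <= x_i <= 4
Step 1: y^k = 0.0, reduced costs: (12.0, 3.0)
  x^k = (0.0, 0.0), subgradient = b - a^T x = 20.0
  y^{k+1} = 0.0 + 0.05*20.0 = 1.0
Step 2: y^k = 1.0, reduced costs: (6.0, 0.0)
  x^k = (0.0, 0.0), subgradient = b - a^T x = 20.0
  y^{k+1} = 1.0 + 0.05*20.0 = 2.0
Dual objective at y_2 = 2.0: reduced costs (0.0, -3.0), box minimizer x = (0.0, 4.0)
g(y_2) = b*y + (c1 - a1*y)*x1 + (c2 - a2*y)*x2 = 20*2.0 + 0.0*0.0 + (-3.0)*4.0 = 40.0 + 0.0 - 12.0 = 28.0


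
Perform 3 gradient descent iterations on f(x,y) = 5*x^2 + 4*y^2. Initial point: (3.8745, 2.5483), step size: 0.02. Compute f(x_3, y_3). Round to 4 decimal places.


Gradient descent on f(x,y) = 5*x^2 + 4*y^2.
Starting point: (3.8745, 2.5483), alpha = 0.02
Step 1: grad_x = 2*5*3.8745 = 38.745, grad_y = 2*4*2.5483 = 20.3864
  x_1 = 3.8745 - 0.02*38.745 = 3.0996
  y_1 = 2.5483 - 0.02*20.3864 = 2.1406
Step 2: grad_x = 2*5*3.0996 = 30.996, grad_y = 2*4*2.1406 = 17.1246
  x_2 = 3.0996 - 0.02*30.996 = 2.4797
  y_2 = 2.1406 - 0.02*17.1246 = 1.7981
Step 3: grad_x = 2*5*2.4797 = 24.7968, grad_y = 2*4*1.7981 = 14.3846
  x_3 = 2.4797 - 0.02*24.7968 = 1.9837
  y_3 = 1.7981 - 0.02*14.3846 = 1.5104
f(1.9837, 1.5104) = 5*1.9837^2 + 4*1.5104^2 = 28.8013


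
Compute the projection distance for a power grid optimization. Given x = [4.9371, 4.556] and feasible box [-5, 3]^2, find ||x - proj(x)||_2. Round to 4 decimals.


Project each component onto [-5, 3].
clip(4.9371) = 3.0, clip(4.556) = 3.0
Projection = [3.0, 3.0]
Squared diffs: [3.7524, 2.4211]
Distance = sqrt(6.1735) = 2.4847


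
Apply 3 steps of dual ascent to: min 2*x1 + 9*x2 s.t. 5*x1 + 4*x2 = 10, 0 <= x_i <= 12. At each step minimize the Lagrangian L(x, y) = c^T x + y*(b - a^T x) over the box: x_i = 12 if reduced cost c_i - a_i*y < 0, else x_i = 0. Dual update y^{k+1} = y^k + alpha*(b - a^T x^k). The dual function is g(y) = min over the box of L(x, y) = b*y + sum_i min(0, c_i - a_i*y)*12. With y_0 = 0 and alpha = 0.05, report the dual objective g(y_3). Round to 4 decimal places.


Dual ascent for LP: min 2*x1 + 9*x2, 5*x1 + 4*x2 = 10, 0 <= x_i <= 12
Step 1: y^k = 0.0, reduced costs: (2.0, 9.0)
  x^k = (0.0, 0.0), subgradient = b - a^T x = 10.0
  y^{k+1} = 0.0 + 0.05*10.0 = 0.5
Step 2: y^k = 0.5, reduced costs: (-0.5, 7.0)
  x^k = (12.0, 0.0), subgradient = b - a^T x = -50.0
  y^{k+1} = 0.5 + 0.05*-50.0 = -2.0
Step 3: y^k = -2.0, reduced costs: (12.0, 17.0)
  x^k = (0.0, 0.0), subgradient = b - a^T x = 10.0
  y^{k+1} = -2.0 + 0.05*10.0 = -1.5
Dual objective at y_3 = -1.5: reduced costs (9.5, 15.0), box minimizer x = (0.0, 0.0)
g(y_3) = b*y + (c1 - a1*y)*x1 + (c2 - a2*y)*x2 = 10*(-1.5) + 9.5*0.0 + 15.0*0.0 = -15.0 + 0.0 + 0.0 = -15.0


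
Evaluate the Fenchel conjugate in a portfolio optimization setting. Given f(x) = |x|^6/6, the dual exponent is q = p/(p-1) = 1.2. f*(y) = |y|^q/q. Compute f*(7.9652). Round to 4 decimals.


The conjugate exponent q satisfies 1/p + 1/q = 1.
p = 6, so q = 6/(6 - 1) = 1.2
|y|^q = 7.9652^1.2 = 12.0625
f*(7.9652) = 12.0625 / 1.2 = 10.0521


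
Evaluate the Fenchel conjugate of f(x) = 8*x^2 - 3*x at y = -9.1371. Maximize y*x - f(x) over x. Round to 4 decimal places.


f*(y) = sup_x {y*x - a*x^2 - b*x} = sup_x {(y-b)*x - a*x^2}
FOC: (y - b) - 2a*x = 0 => x* = (y - b)/(2a)
x* = (-9.1371 + 3)/(2*8) = -0.3836
f*(-9.1371) = (y-b)^2/(4a) = (-9.1371 + 3)^2/(4*8)
= 37.664/32 = 1.177


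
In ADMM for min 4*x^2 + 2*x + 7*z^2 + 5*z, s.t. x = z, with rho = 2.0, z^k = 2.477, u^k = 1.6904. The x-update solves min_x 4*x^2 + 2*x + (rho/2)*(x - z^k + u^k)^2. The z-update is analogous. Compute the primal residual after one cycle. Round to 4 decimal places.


ADMM iteration with rho = 2.0, z^k = 2.477, u^k = 1.6904
Step 1: x-update.
Minimize 4*x^2 + 2*x + (2.0/2)*(x - 2.477 + 1.6904)^2
FOC: (2*4 + 2.0)*x = -2 + 2.0*(2.477 - 1.6904)
x^{k+1} = -0.0427
Step 2: z-update.
Minimize 7*z^2 + 5*z + (2.0/2)*(-0.0427 - z + 1.6904)^2
FOC: (2*7 + 2.0)*z = -5 + 2.0*(-0.0427 + 1.6904)
z^{k+1} = -0.1065
Step 3: u-update.
u^{k+1} = 1.6904 - 0.0427 + 0.1065 = 1.7543
Step 4: Primal residual = |-0.0427 + 0.1065| = 0.0639


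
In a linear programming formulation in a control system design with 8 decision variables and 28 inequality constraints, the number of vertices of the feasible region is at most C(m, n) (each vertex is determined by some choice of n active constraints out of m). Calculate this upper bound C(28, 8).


Each vertex corresponds to some choice of n active constraints out of m, so the number of vertices is at most C(m, n) = m! / (n!(m-n)!).
m = 28, n = 8
Numerator: 28 * 27 * 26 * 25 * 24 * 23 * 22 * 21
Denominator: 8! = 40320
C(28, 8) = 3108105


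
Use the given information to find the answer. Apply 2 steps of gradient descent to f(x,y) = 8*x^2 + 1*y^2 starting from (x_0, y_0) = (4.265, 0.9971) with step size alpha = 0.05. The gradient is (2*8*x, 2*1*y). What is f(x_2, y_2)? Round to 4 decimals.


Gradient descent on f(x,y) = 8*x^2 + 1*y^2.
Starting point: (4.265, 0.9971), alpha = 0.05
Step 1: grad_x = 2*8*4.265 = 68.24, grad_y = 2*1*0.9971 = 1.9942
  x_1 = 4.265 - 0.05*68.24 = 0.853
  y_1 = 0.9971 - 0.05*1.9942 = 0.8974
Step 2: grad_x = 2*8*0.853 = 13.648, grad_y = 2*1*0.8974 = 1.7948
  x_2 = 0.853 - 0.05*13.648 = 0.1706
  y_2 = 0.8974 - 0.05*1.7948 = 0.8077
f(0.1706, 0.8077) = 8*0.1706^2 + 1*0.8077^2 = 0.8851


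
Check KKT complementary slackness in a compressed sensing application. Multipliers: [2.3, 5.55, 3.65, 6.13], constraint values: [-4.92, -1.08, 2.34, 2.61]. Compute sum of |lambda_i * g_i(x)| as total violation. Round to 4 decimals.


KKT complementary slackness check:
lambda_1 * g_1 = 2.3 * -4.92 = -11.316
lambda_2 * g_2 = 5.55 * -1.08 = -5.994
lambda_3 * g_3 = 3.65 * 2.34 = 8.541
lambda_4 * g_4 = 6.13 * 2.61 = 15.9993
Total violation = 11.316 + 5.994 + 8.541 + 15.9993 = 41.8503


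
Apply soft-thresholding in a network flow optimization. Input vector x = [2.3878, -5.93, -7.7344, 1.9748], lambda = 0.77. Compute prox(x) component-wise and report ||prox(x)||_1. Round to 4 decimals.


Soft-thresholding with lambda = 0.77:
prox(2.3878) = sign(2.3878)*max(|2.3878| - 0.77, 0) = 1.6178
prox(-5.93) = sign(-5.93)*max(|-5.93| - 0.77, 0) = -5.16
prox(-7.7344) = sign(-7.7344)*max(|-7.7344| - 0.77, 0) = -6.9644
prox(1.9748) = sign(1.9748)*max(|1.9748| - 0.77, 0) = 1.2048
prox(x) = [1.6178, -5.16, -6.9644, 1.2048]
||prox(x)||_1 = 1.6178 + 5.16 + 6.9644 + 1.2048 = 14.947


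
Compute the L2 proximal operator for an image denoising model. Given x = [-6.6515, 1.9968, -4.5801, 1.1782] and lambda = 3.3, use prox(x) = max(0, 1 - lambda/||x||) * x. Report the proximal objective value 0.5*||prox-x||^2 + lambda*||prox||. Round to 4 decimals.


Step 1: Compute ||x||.
||x|| = 8.4021
Step 2: Compute scaling factor.
scale = max(0, 1 - 3.3/8.4021) = 0.6072
Step 3: prox(x) = [-4.0391, 1.2125, -2.7812, 0.7155]
||prox(x)|| = 5.1021
Step 4: Proximal objective.
0.5*||prox-x||^2 = 5.445
lambda*||prox|| = 16.8369
Total = 22.2819


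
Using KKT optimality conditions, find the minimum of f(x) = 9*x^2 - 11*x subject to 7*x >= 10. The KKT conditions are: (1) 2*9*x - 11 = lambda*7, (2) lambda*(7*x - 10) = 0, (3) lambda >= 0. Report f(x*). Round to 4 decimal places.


Step 1: Try lambda = 0 (constraint inactive).
x_unc = 11/(2*9) = 0.6111
Check: 7*0.6111 = 4.2777 < 10 -- violated!
Step 2: Constraint must be active: 7*x = 10
x* = 10/7 = 1.4286 (rounded; the exact value 10/7 is used below)
lambda = (2*9*(10/7) - 11)/7 = 2.102
Step 3: Compute optimal value.
f(x*) = 9*(10/7)^2 - 11*(10/7) = 2.6531


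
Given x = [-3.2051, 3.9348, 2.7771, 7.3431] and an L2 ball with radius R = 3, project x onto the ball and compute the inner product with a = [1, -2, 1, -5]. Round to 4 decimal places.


Step 1: Compute ||x|| (intermediates to 6 decimals).
||x|| = sqrt((-3.2051)^2 + 3.9348^2 + 2.7771^2 + 7.3431^2) = 9.348193
Step 2: Project.
Since ||x|| > R, scale = R/||x|| = 3/9.348193 = 0.320918, proj(x) = scale * x
proj(x) = [-1.028574, 1.262748, 0.891221, 2.356533]
Step 3: Dot product.
a^T * proj(x) = 1*(-1.028574) - 2*1.262748 + 1*0.891221 - 5*2.356533 = -14.4455


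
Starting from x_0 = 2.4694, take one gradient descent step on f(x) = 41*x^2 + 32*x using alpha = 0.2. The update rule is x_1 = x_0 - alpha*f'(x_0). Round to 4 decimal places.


We compute the gradient at x_0 and apply the update.
f'(x) = 82*x + 32
f'(2.4694) = 82*2.4694 + 32 = 234.4908
x_1 = 2.4694 - 0.2*234.4908 = -44.4288


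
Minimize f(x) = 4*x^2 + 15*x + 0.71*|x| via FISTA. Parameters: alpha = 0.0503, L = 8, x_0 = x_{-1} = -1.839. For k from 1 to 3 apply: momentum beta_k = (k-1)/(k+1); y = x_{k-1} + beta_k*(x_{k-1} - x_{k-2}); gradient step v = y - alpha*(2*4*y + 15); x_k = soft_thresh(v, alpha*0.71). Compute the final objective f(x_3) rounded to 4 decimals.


FISTA on f(x) = 4*x^2 + 15*x + 0.71*|x|
L = 8, alpha = 0.0503
Iteration 1: beta = 0.0, y = -1.839 + 0.0*(-1.839 + 1.839) = -1.839
  grad(y) = 0.288, v = y - alpha*grad = -1.8535
  prox(v) = soft_thresh(-1.8535, 0.0357) = -1.8178
Iteration 2: beta = 0.3333, y = -1.8178 + 0.3333*(-1.8178 + 1.839) = -1.8107
  grad(y) = 0.5144, v = y - alpha*grad = -1.8366
  prox(v) = soft_thresh(-1.8366, 0.0357) = -1.8009
Iteration 3: beta = 0.5, y = -1.8009 + 0.5*(-1.8009 + 1.8178) = -1.7924
  grad(y) = 0.6608, v = y - alpha*grad = -1.8256
  prox(v) = soft_thresh(-1.8256, 0.0357) = -1.7899
f(x_3) = 4*(-1.7899)^2 + 15*(-1.7899) + 0.71*|-1.7899| = -12.7627


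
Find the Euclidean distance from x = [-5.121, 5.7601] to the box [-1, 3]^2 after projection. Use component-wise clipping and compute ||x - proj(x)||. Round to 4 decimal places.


Project each component onto [-1, 3].
clip(-5.121) = -1.0, clip(5.7601) = 3.0
Projection = [-1.0, 3.0]
Squared diffs: [16.9826, 7.6182]
Distance = sqrt(24.6008) = 4.9599


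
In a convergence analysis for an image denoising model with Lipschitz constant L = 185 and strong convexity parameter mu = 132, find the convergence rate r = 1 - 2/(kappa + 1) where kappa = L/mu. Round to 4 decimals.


Step 1: Compute the condition number.
kappa = L/mu = 185/132 = 1.4015
Step 2: Compute the convergence rate.
r = 1 - 2/(kappa + 1) = 1 - 2*mu/(L + mu) = (L - mu)/(L + mu) = 53/317 = 0.1672


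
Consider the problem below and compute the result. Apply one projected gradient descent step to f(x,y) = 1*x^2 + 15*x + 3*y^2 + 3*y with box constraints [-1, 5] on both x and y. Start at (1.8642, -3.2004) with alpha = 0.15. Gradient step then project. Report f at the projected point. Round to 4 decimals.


Step 1: Compute gradient at (1.8642, -3.2004).
grad_x = 2*1*1.8642 + 15 = 18.7284
grad_y = 2*3*-3.2004 + 3 = -16.2024
Step 2: Gradient step.
x_raw = 1.8642 - 0.15*18.7284 = -0.9451
y_raw = -3.2004 - 0.15*-16.2024 = -0.77
Step 3: Project onto [-1, 5].
x_proj = clip(-0.9451) = -0.9451
y_proj = clip(-0.77) = -0.77
Step 4: Evaluate f.
f(-0.9451, -0.77) = -13.814


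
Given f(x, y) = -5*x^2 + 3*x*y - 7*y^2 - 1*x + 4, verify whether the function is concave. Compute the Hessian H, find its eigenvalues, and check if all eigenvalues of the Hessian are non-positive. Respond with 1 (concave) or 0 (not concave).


The Hessian of f(x,y) = -5*x^2 + 3*x*y - 7*y^2 - 1*x + 4 is:
H = [[-10, 3], [3, -14]]
Trace = -10 - 14 = -24
Determinant = -10*-14 - (3)^2 = 131
Discriminant = (-24)^2 - 4*131 = 52.0
Eigenvalues: lambda_1 = -15.6056, lambda_2 = -8.3944
The function is concave.

1


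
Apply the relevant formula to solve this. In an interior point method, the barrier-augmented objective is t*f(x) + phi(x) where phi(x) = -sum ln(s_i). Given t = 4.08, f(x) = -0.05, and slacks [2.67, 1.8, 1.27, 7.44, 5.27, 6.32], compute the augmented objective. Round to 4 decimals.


Step 1: Compute log-barrier.
ln values: [0.9821, 0.5878, 0.239, 2.0069, 1.662, 1.8437]
phi = -(0.9821 + 0.5878 + 0.239 + 2.0069 + 1.662 + 1.8437) = -7.3215
Step 2: Compute augmented objective.
t*f(x) = 4.08*-0.05 = -0.204
Total = -0.204 - 7.3215 = -7.5255


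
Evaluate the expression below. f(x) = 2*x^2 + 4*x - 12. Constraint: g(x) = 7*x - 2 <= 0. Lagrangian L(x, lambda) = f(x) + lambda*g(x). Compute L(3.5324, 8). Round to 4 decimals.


Step 1: Evaluate f(x).
f(3.5324) = 2*3.5324^2 + 4*3.5324 - 12 = 27.0853
Step 2: Evaluate g(x).
g(3.5324) = 7*3.5324 - 2 = 22.7268
Step 3: Compute Lagrangian.
L = 27.0853 + 8*22.7268 = 208.8997


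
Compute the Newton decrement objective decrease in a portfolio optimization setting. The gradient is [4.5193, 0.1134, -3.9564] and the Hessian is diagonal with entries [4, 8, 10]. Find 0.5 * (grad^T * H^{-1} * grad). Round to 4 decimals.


Step 1: H is diagonal, so H^(-1) * g = [1.1298, 0.0142, -0.3956].
Step 2: g^T H^(-1) g = sum_i g_i^2 / H_ii
  = (4.5193)^2/4 + (0.1134)^2/8 + (-3.9564)^2/10
  = 5.106 + 0.0016 + 1.5653 = 6.6729
Step 3: Objective decrease = 0.5 * g^T H^(-1) g = 3.3365


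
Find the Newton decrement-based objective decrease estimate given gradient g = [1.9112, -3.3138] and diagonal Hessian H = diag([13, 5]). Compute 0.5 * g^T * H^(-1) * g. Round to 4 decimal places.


Step 1: H is diagonal, so H^(-1) * g = [0.147, -0.6628].
Step 2: g^T H^(-1) g = sum_i g_i^2 / H_ii
  = (1.9112)^2/13 + (-3.3138)^2/5
  = 0.281 + 2.1963 = 2.4772
Step 3: Objective decrease = 0.5 * g^T H^(-1) g = 1.2386
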